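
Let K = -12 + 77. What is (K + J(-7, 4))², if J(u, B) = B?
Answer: 4761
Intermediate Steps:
K = 65
(K + J(-7, 4))² = (65 + 4)² = 69² = 4761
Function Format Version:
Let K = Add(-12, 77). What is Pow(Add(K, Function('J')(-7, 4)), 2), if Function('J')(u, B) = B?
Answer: 4761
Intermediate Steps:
K = 65
Pow(Add(K, Function('J')(-7, 4)), 2) = Pow(Add(65, 4), 2) = Pow(69, 2) = 4761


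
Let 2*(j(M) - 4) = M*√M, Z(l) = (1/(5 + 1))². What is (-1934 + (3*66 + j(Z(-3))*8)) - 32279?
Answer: -1835081/54 ≈ -33983.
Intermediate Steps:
Z(l) = 1/36 (Z(l) = (1/6)² = (⅙)² = 1/36)
j(M) = 4 + M^(3/2)/2 (j(M) = 4 + (M*√M)/2 = 4 + M^(3/2)/2)
(-1934 + (3*66 + j(Z(-3))*8)) - 32279 = (-1934 + (3*66 + (4 + (1/36)^(3/2)/2)*8)) - 32279 = (-1934 + (198 + (4 + (½)*(1/216))*8)) - 32279 = (-1934 + (198 + (4 + 1/432)*8)) - 32279 = (-1934 + (198 + (1729/432)*8)) - 32279 = (-1934 + (198 + 1729/54)) - 32279 = (-1934 + 12421/54) - 32279 = -92015/54 - 32279 = -1835081/54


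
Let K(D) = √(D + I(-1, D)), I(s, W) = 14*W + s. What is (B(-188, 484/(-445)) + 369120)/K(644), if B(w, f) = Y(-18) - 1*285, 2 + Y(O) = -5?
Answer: 368828*√9659/9659 ≈ 3752.8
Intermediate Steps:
Y(O) = -7 (Y(O) = -2 - 5 = -7)
I(s, W) = s + 14*W
B(w, f) = -292 (B(w, f) = -7 - 1*285 = -7 - 285 = -292)
K(D) = √(-1 + 15*D) (K(D) = √(D + (-1 + 14*D)) = √(-1 + 15*D))
(B(-188, 484/(-445)) + 369120)/K(644) = (-292 + 369120)/(√(-1 + 15*644)) = 368828/(√(-1 + 9660)) = 368828/(√9659) = 368828*(√9659/9659) = 368828*√9659/9659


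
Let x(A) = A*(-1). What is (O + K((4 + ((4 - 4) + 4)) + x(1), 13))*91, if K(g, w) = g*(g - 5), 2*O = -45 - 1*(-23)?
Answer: 273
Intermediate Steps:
x(A) = -A
O = -11 (O = (-45 - 1*(-23))/2 = (-45 + 23)/2 = (½)*(-22) = -11)
K(g, w) = g*(-5 + g)
(O + K((4 + ((4 - 4) + 4)) + x(1), 13))*91 = (-11 + ((4 + ((4 - 4) + 4)) - 1*1)*(-5 + ((4 + ((4 - 4) + 4)) - 1*1)))*91 = (-11 + ((4 + (0 + 4)) - 1)*(-5 + ((4 + (0 + 4)) - 1)))*91 = (-11 + ((4 + 4) - 1)*(-5 + ((4 + 4) - 1)))*91 = (-11 + (8 - 1)*(-5 + (8 - 1)))*91 = (-11 + 7*(-5 + 7))*91 = (-11 + 7*2)*91 = (-11 + 14)*91 = 3*91 = 273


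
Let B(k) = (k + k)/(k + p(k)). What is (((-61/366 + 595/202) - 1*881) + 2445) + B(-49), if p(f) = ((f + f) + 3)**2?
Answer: 710197115/453288 ≈ 1566.8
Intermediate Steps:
p(f) = (3 + 2*f)**2 (p(f) = (2*f + 3)**2 = (3 + 2*f)**2)
B(k) = 2*k/(k + (3 + 2*k)**2) (B(k) = (k + k)/(k + (3 + 2*k)**2) = (2*k)/(k + (3 + 2*k)**2) = 2*k/(k + (3 + 2*k)**2))
(((-61/366 + 595/202) - 1*881) + 2445) + B(-49) = (((-61/366 + 595/202) - 1*881) + 2445) + 2*(-49)/(-49 + (3 + 2*(-49))**2) = (((-61*1/366 + 595*(1/202)) - 881) + 2445) + 2*(-49)/(-49 + (3 - 98)**2) = (((-1/6 + 595/202) - 881) + 2445) + 2*(-49)/(-49 + (-95)**2) = ((842/303 - 881) + 2445) + 2*(-49)/(-49 + 9025) = (-266101/303 + 2445) + 2*(-49)/8976 = 474734/303 + 2*(-49)*(1/8976) = 474734/303 - 49/4488 = 710197115/453288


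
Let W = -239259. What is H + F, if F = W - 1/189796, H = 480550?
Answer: 45796066635/189796 ≈ 2.4129e+5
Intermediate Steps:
F = -45410401165/189796 (F = -239259 - 1/189796 = -45410401165/189796 ≈ -2.3926e+5)
H + F = 480550 - 45410401165/189796 = 45796066635/189796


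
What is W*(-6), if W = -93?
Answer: 558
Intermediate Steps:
W*(-6) = -93*(-6) = 558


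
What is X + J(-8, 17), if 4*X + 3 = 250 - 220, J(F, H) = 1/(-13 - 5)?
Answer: 241/36 ≈ 6.6944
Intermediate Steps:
J(F, H) = -1/18 (J(F, H) = 1/(-18) = -1/18)
X = 27/4 (X = -3/4 + (250 - 220)/4 = -3/4 + (1/4)*30 = -3/4 + 15/2 = 27/4 ≈ 6.7500)
X + J(-8, 17) = 27/4 - 1/18 = 241/36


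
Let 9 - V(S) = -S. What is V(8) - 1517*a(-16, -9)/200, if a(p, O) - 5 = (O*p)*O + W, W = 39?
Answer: 475671/50 ≈ 9513.4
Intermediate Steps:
a(p, O) = 44 + p*O² (a(p, O) = 5 + ((O*p)*O + 39) = 5 + (p*O² + 39) = 5 + (39 + p*O²) = 44 + p*O²)
V(S) = 9 + S (V(S) = 9 - (-1)*S = 9 + S)
V(8) - 1517*a(-16, -9)/200 = (9 + 8) - 1517*(44 - 16*(-9)²)/200 = 17 - 1517*(44 - 16*81)/200 = 17 - 1517*(44 - 1296)/200 = 17 - (-1899284)/200 = 17 - 1517*(-313/50) = 17 + 474821/50 = 475671/50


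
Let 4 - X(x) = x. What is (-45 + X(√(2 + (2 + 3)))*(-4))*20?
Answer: -1220 + 80*√7 ≈ -1008.3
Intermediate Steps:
X(x) = 4 - x
(-45 + X(√(2 + (2 + 3)))*(-4))*20 = (-45 + (4 - √(2 + (2 + 3)))*(-4))*20 = (-45 + (4 - √(2 + 5))*(-4))*20 = (-45 + (4 - √7)*(-4))*20 = (-45 + (-16 + 4*√7))*20 = (-61 + 4*√7)*20 = -1220 + 80*√7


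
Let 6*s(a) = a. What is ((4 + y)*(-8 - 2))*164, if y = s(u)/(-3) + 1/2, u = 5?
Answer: -62320/9 ≈ -6924.4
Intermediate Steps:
s(a) = a/6
y = 2/9 (y = ((⅙)*5)/(-3) + 1/2 = (⅚)*(-⅓) + 1*(½) = -5/18 + ½ = 2/9 ≈ 0.22222)
((4 + y)*(-8 - 2))*164 = ((4 + 2/9)*(-8 - 2))*164 = ((38/9)*(-10))*164 = -380/9*164 = -62320/9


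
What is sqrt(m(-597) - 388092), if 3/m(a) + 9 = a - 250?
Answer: I*sqrt(71092245570)/428 ≈ 622.97*I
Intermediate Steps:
m(a) = 3/(-259 + a) (m(a) = 3/(-9 + (a - 250)) = 3/(-9 + (-250 + a)) = 3/(-259 + a))
sqrt(m(-597) - 388092) = sqrt(3/(-259 - 597) - 388092) = sqrt(3/(-856) - 388092) = sqrt(3*(-1/856) - 388092) = sqrt(-3/856 - 388092) = sqrt(-332206755/856) = I*sqrt(71092245570)/428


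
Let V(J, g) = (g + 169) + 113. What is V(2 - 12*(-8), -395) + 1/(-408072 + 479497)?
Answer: -8071024/71425 ≈ -113.00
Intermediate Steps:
V(J, g) = 282 + g (V(J, g) = (169 + g) + 113 = 282 + g)
V(2 - 12*(-8), -395) + 1/(-408072 + 479497) = (282 - 395) + 1/(-408072 + 479497) = -113 + 1/71425 = -8071024/71425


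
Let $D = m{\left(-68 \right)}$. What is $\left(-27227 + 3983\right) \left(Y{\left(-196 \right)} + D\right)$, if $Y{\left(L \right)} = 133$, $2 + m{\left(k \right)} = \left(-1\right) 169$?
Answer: $883272$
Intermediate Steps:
$m{\left(k \right)} = -171$ ($m{\left(k \right)} = -2 - 169 = -171$)
$D = -171$
$\left(-27227 + 3983\right) \left(Y{\left(-196 \right)} + D\right) = \left(-27227 + 3983\right) \left(133 - 171\right) = \left(-23244\right) \left(-38\right) = 883272$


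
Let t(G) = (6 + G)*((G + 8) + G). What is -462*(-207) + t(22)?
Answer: 97090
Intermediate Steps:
t(G) = (6 + G)*(8 + 2*G) (t(G) = (6 + G)*((8 + G) + G) = (6 + G)*(8 + 2*G))
-462*(-207) + t(22) = -462*(-207) + (48 + 2*22² + 20*22) = 95634 + (48 + 2*484 + 440) = 95634 + (48 + 968 + 440) = 95634 + 1456 = 97090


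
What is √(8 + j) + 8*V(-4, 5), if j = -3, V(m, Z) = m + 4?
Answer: √5 ≈ 2.2361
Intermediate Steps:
V(m, Z) = 4 + m
√(8 + j) + 8*V(-4, 5) = √(8 - 3) + 8*(4 - 4) = √5 + 8*0 = √5 + 0 = √5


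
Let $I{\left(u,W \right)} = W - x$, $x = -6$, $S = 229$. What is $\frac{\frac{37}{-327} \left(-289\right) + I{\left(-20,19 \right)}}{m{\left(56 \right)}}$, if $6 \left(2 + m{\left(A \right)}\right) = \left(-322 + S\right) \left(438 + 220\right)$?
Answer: $- \frac{18868}{3335727} \approx -0.0056563$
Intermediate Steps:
$m{\left(A \right)} = -10201$ ($m{\left(A \right)} = -2 + \frac{\left(-322 + 229\right) \left(438 + 220\right)}{6} = -2 + \frac{\left(-93\right) 658}{6} = -2 + \frac{1}{6} \left(-61194\right) = -2 - 10199 = -10201$)
$I{\left(u,W \right)} = 6 + W$ ($I{\left(u,W \right)} = W - -6 = W + 6 = 6 + W$)
$\frac{\frac{37}{-327} \left(-289\right) + I{\left(-20,19 \right)}}{m{\left(56 \right)}} = \frac{\frac{37}{-327} \left(-289\right) + \left(6 + 19\right)}{-10201} = \left(37 \left(- \frac{1}{327}\right) \left(-289\right) + 25\right) \left(- \frac{1}{10201}\right) = \left(\left(- \frac{37}{327}\right) \left(-289\right) + 25\right) \left(- \frac{1}{10201}\right) = \left(\frac{10693}{327} + 25\right) \left(- \frac{1}{10201}\right) = \frac{18868}{327} \left(- \frac{1}{10201}\right) = - \frac{18868}{3335727}$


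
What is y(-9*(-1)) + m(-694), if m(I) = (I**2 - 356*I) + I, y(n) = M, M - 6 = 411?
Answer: 728423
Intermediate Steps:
M = 417 (M = 6 + 411 = 417)
y(n) = 417
m(I) = I**2 - 355*I
y(-9*(-1)) + m(-694) = 417 - 694*(-355 - 694) = 417 - 694*(-1049) = 417 + 728006 = 728423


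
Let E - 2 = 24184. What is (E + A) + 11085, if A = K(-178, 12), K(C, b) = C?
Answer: 35093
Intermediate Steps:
A = -178
E = 24186 (E = 2 + 24184 = 24186)
(E + A) + 11085 = (24186 - 178) + 11085 = 24008 + 11085 = 35093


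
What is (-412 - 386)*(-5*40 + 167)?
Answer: 26334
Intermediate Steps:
(-412 - 386)*(-5*40 + 167) = -798*(-200 + 167) = -798*(-33) = 26334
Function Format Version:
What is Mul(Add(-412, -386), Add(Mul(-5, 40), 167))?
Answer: 26334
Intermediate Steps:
Mul(Add(-412, -386), Add(Mul(-5, 40), 167)) = Mul(-798, Add(-200, 167)) = Mul(-798, -33) = 26334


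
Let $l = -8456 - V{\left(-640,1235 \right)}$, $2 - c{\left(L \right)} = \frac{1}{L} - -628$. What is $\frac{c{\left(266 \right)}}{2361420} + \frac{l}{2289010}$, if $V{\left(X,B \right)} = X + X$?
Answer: $- \frac{488867535689}{143781352245720} \approx -0.0034001$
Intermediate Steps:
$c{\left(L \right)} = -626 - \frac{1}{L}$ ($c{\left(L \right)} = 2 - \left(\frac{1}{L} - -628\right) = 2 - \left(\frac{1}{L} + 628\right) = 2 - \left(628 + \frac{1}{L}\right) = -626 - \frac{1}{L}$)
$V{\left(X,B \right)} = 2 X$
$l = -7176$ ($l = -8456 - 2 \left(-640\right) = -8456 - -1280 = -8456 + 1280 = -7176$)
$\frac{c{\left(266 \right)}}{2361420} + \frac{l}{2289010} = \frac{-626 - \frac{1}{266}}{2361420} - \frac{7176}{2289010} = \left(-626 - \frac{1}{266}\right) \frac{1}{2361420} - \frac{3588}{1144505} = \left(- \frac{166517}{266}\right) \frac{1}{2361420} - \frac{3588}{1144505} = - \frac{166517}{628137720} - \frac{3588}{1144505} = - \frac{488867535689}{143781352245720}$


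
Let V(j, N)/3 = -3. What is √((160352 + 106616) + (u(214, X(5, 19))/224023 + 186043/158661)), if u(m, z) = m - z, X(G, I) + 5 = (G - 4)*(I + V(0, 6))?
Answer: √129672044049771550135726/696935553 ≈ 516.69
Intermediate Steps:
V(j, N) = -9 (V(j, N) = 3*(-3) = -9)
X(G, I) = -5 + (-9 + I)*(-4 + G) (X(G, I) = -5 + (G - 4)*(I - 9) = -5 + (-4 + G)*(-9 + I) = -5 + (-9 + I)*(-4 + G))
√((160352 + 106616) + (u(214, X(5, 19))/224023 + 186043/158661)) = √((160352 + 106616) + ((214 - (31 - 9*5 - 4*19 + 5*19))/224023 + 186043/158661)) = √(266968 + ((214 - (31 - 45 - 76 + 95))*(1/224023) + 186043*(1/158661))) = √(266968 + ((214 - 1*5)*(1/224023) + 186043/158661)) = √(266968 + ((214 - 5)*(1/224023) + 186043/158661)) = √(266968 + (209*(1/224023) + 186043/158661)) = √(266968 + (209/224023 + 186043/158661)) = √(266968 + 41711071138/35543713203) = √(9489075737449642/35543713203) = √129672044049771550135726/696935553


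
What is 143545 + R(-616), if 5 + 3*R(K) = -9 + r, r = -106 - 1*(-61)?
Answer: 430576/3 ≈ 1.4353e+5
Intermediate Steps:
r = -45 (r = -106 + 61 = -45)
R(K) = -59/3 (R(K) = -5/3 + (-9 - 45)/3 = -5/3 + (⅓)*(-54) = -5/3 - 18 = -59/3)
143545 + R(-616) = 143545 - 59/3 = 430576/3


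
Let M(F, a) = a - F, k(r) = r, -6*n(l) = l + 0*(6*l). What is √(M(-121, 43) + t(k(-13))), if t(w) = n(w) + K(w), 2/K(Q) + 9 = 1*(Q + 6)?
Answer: √23910/12 ≈ 12.886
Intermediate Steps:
K(Q) = 2/(-3 + Q) (K(Q) = 2/(-9 + 1*(Q + 6)) = 2/(-9 + 1*(6 + Q)) = 2/(-9 + (6 + Q)) = 2/(-3 + Q))
n(l) = -l/6 (n(l) = -(l + 0*(6*l))/6 = -(l + 0)/6 = -l/6)
t(w) = 2/(-3 + w) - w/6 (t(w) = -w/6 + 2/(-3 + w) = 2/(-3 + w) - w/6)
√(M(-121, 43) + t(k(-13))) = √((43 - 1*(-121)) + (12 - 1*(-13)*(-3 - 13))/(6*(-3 - 13))) = √((43 + 121) + (⅙)*(12 - 1*(-13)*(-16))/(-16)) = √(164 + (⅙)*(-1/16)*(12 - 208)) = √(164 + (⅙)*(-1/16)*(-196)) = √(164 + 49/24) = √(3985/24) = √23910/12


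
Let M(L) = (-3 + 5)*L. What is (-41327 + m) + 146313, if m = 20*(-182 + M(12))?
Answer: 101826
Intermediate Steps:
M(L) = 2*L
m = -3160 (m = 20*(-182 + 2*12) = 20*(-182 + 24) = 20*(-158) = -3160)
(-41327 + m) + 146313 = (-41327 - 3160) + 146313 = -44487 + 146313 = 101826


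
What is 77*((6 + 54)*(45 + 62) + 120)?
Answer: 503580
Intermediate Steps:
77*((6 + 54)*(45 + 62) + 120) = 77*(60*107 + 120) = 77*(6420 + 120) = 77*6540 = 503580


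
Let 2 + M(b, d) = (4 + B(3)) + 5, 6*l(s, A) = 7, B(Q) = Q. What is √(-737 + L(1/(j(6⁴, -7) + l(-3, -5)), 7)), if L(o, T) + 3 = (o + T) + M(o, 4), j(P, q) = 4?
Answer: I*√694617/31 ≈ 26.885*I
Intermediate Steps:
l(s, A) = 7/6 (l(s, A) = (⅙)*7 = 7/6)
M(b, d) = 10 (M(b, d) = -2 + ((4 + 3) + 5) = -2 + (7 + 5) = -2 + 12 = 10)
L(o, T) = 7 + T + o (L(o, T) = -3 + ((o + T) + 10) = -3 + ((T + o) + 10) = -3 + (10 + T + o) = 7 + T + o)
√(-737 + L(1/(j(6⁴, -7) + l(-3, -5)), 7)) = √(-737 + (7 + 7 + 1/(4 + 7/6))) = √(-737 + (7 + 7 + 1/(31/6))) = √(-737 + (7 + 7 + 6/31)) = √(-737 + 440/31) = √(-22407/31) = I*√694617/31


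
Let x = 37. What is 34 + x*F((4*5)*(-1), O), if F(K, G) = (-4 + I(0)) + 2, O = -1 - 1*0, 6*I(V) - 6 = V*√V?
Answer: -3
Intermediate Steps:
I(V) = 1 + V^(3/2)/6 (I(V) = 1 + (V*√V)/6 = 1 + V^(3/2)/6)
O = -1 (O = -1 + 0 = -1)
F(K, G) = -1 (F(K, G) = (-4 + (1 + 0^(3/2)/6)) + 2 = (-4 + (1 + (⅙)*0)) + 2 = (-4 + (1 + 0)) + 2 = (-4 + 1) + 2 = -3 + 2 = -1)
34 + x*F((4*5)*(-1), O) = 34 + 37*(-1) = 34 - 37 = -3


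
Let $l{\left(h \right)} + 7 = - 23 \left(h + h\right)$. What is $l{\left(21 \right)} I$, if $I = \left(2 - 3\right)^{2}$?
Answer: $-973$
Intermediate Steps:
$I = 1$ ($I = \left(-1\right)^{2} = 1$)
$l{\left(h \right)} = -7 - 46 h$ ($l{\left(h \right)} = -7 - 23 \left(h + h\right) = -7 - 23 \cdot 2 h = -7 - 46 h$)
$l{\left(21 \right)} I = \left(-7 - 966\right) 1 = \left(-973\right) 1 = -973$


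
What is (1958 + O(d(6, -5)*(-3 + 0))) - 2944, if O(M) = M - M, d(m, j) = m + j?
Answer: -986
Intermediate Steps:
d(m, j) = j + m
O(M) = 0
(1958 + O(d(6, -5)*(-3 + 0))) - 2944 = (1958 + 0) - 2944 = 1958 - 2944 = -986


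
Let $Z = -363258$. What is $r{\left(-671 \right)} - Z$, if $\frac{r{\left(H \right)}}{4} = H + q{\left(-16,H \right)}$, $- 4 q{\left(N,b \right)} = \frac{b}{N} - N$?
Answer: $\frac{5768257}{16} \approx 3.6052 \cdot 10^{5}$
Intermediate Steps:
$q{\left(N,b \right)} = \frac{N}{4} - \frac{b}{4 N}$ ($q{\left(N,b \right)} = - \frac{\frac{b}{N} - N}{4} = - \frac{- N + \frac{b}{N}}{4} = \frac{N}{4} - \frac{b}{4 N}$)
$r{\left(H \right)} = -16 + \frac{65 H}{16}$ ($r{\left(H \right)} = 4 \left(H + \frac{\left(-16\right)^{2} - H}{4 \left(-16\right)}\right) = 4 \left(H + \frac{1}{4} \left(- \frac{1}{16}\right) \left(256 - H\right)\right) = 4 \left(H + \left(-4 + \frac{H}{64}\right)\right) = 4 \left(-4 + \frac{65 H}{64}\right) = -16 + \frac{65 H}{16}$)
$r{\left(-671 \right)} - Z = \left(-16 + \frac{65}{16} \left(-671\right)\right) - -363258 = \left(-16 - \frac{43615}{16}\right) + 363258 = - \frac{43871}{16} + 363258 = \frac{5768257}{16}$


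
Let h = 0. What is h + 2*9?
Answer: 18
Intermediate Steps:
h + 2*9 = 0 + 2*9 = 0 + 18 = 18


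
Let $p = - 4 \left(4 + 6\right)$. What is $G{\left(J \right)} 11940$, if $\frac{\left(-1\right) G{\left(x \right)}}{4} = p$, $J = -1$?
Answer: $1910400$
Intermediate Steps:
$p = -40$ ($p = \left(-4\right) 10 = -40$)
$G{\left(x \right)} = 160$ ($G{\left(x \right)} = \left(-4\right) \left(-40\right) = 160$)
$G{\left(J \right)} 11940 = 160 \cdot 11940 = 1910400$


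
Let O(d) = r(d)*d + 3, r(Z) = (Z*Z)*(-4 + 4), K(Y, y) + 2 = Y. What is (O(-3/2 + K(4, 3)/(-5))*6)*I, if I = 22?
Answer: 396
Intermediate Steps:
K(Y, y) = -2 + Y
r(Z) = 0 (r(Z) = Z²*0 = 0)
O(d) = 3 (O(d) = 0*d + 3 = 0 + 3 = 3)
(O(-3/2 + K(4, 3)/(-5))*6)*I = (3*6)*22 = 18*22 = 396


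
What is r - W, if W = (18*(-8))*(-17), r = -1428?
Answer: -3876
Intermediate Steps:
W = 2448 (W = -144*(-17) = 2448)
r - W = -1428 - 1*2448 = -1428 - 2448 = -3876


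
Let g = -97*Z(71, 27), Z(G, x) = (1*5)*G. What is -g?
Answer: 34435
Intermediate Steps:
Z(G, x) = 5*G
g = -34435 (g = -485*71 = -97*355 = -34435)
-g = -1*(-34435) = 34435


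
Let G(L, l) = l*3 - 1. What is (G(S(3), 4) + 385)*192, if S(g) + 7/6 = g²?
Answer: 76032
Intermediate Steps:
S(g) = -7/6 + g²
G(L, l) = -1 + 3*l (G(L, l) = 3*l - 1 = -1 + 3*l)
(G(S(3), 4) + 385)*192 = ((-1 + 3*4) + 385)*192 = ((-1 + 12) + 385)*192 = (11 + 385)*192 = 396*192 = 76032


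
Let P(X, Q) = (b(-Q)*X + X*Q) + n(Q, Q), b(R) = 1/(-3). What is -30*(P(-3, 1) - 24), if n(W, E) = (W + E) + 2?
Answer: 660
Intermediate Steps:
n(W, E) = 2 + E + W (n(W, E) = (E + W) + 2 = 2 + E + W)
b(R) = -⅓
P(X, Q) = 2 + 2*Q - X/3 + Q*X (P(X, Q) = (-X/3 + X*Q) + (2 + Q + Q) = (-X/3 + Q*X) + (2 + 2*Q) = 2 + 2*Q - X/3 + Q*X)
-30*(P(-3, 1) - 24) = -30*((2 + 2*1 - ⅓*(-3) + 1*(-3)) - 24) = -30*((2 + 2 + 1 - 3) - 24) = -30*(2 - 24) = -30*(-22) = 660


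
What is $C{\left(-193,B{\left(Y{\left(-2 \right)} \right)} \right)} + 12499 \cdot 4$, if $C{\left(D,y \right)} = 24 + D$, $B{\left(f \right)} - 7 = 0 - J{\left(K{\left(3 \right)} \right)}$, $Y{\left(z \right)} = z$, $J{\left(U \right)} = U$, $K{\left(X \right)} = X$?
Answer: $49827$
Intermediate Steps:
$B{\left(f \right)} = 4$ ($B{\left(f \right)} = 7 + \left(0 - 3\right) = 7 - 3 = 4$)
$C{\left(-193,B{\left(Y{\left(-2 \right)} \right)} \right)} + 12499 \cdot 4 = \left(24 - 193\right) + 12499 \cdot 4 = -169 + 49996 = 49827$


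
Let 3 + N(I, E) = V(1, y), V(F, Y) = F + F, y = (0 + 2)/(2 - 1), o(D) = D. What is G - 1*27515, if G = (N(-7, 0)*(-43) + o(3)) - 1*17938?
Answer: -45407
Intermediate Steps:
y = 2 (y = 2/1 = 2*1 = 2)
V(F, Y) = 2*F
N(I, E) = -1 (N(I, E) = -3 + 2*1 = -3 + 2 = -1)
G = -17892 (G = (-1*(-43) + 3) - 1*17938 = (43 + 3) - 17938 = 46 - 17938 = -17892)
G - 1*27515 = -17892 - 1*27515 = -17892 - 27515 = -45407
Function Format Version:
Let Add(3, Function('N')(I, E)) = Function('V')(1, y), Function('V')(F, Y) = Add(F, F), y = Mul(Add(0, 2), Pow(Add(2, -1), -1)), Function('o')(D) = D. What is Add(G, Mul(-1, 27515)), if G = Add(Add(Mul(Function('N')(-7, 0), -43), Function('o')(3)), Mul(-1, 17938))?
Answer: -45407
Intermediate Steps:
y = 2 (y = Mul(2, Pow(1, -1)) = Mul(2, 1) = 2)
Function('V')(F, Y) = Mul(2, F)
Function('N')(I, E) = -1 (Function('N')(I, E) = Add(-3, Mul(2, 1)) = Add(-3, 2) = -1)
G = -17892 (G = Add(Add(Mul(-1, -43), 3), Mul(-1, 17938)) = Add(Add(43, 3), -17938) = Add(46, -17938) = -17892)
Add(G, Mul(-1, 27515)) = Add(-17892, Mul(-1, 27515)) = Add(-17892, -27515) = -45407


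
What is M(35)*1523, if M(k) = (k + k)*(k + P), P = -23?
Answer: 1279320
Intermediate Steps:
M(k) = 2*k*(-23 + k) (M(k) = (k + k)*(k - 23) = (2*k)*(-23 + k) = 2*k*(-23 + k))
M(35)*1523 = (2*35*(-23 + 35))*1523 = (2*35*12)*1523 = 840*1523 = 1279320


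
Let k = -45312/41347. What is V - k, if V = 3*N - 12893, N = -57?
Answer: -540111896/41347 ≈ -13063.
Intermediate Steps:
k = -45312/41347 (k = -45312*1/41347 = -45312/41347 ≈ -1.0959)
V = -13064 (V = 3*(-57) - 12893 = -171 - 12893 = -13064)
V - k = -13064 - 1*(-45312/41347) = -13064 + 45312/41347 = -540111896/41347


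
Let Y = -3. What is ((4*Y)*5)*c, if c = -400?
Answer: 24000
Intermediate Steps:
((4*Y)*5)*c = ((4*(-3))*5)*(-400) = -12*5*(-400) = -60*(-400) = 24000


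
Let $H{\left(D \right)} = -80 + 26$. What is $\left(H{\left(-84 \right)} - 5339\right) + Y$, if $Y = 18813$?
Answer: $13420$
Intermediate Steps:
$H{\left(D \right)} = -54$
$\left(H{\left(-84 \right)} - 5339\right) + Y = \left(-54 - 5339\right) + 18813 = -5393 + 18813 = 13420$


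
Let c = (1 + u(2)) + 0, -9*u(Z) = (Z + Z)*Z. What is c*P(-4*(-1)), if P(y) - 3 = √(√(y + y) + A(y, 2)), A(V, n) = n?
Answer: ⅓ + √(2 + 2*√2)/9 ≈ 0.57749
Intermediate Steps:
u(Z) = -2*Z²/9 (u(Z) = -(Z + Z)*Z/9 = -2*Z*Z/9 = -2*Z²/9)
P(y) = 3 + √(2 + √2*√y) (P(y) = 3 + √(√(y + y) + 2) = 3 + √(√(2*y) + 2) = 3 + √(√2*√y + 2) = 3 + √(2 + √2*√y))
c = ⅑ (c = (1 - 2/9*2²) + 0 = (1 - 2/9*4) + 0 = (1 - 8/9) + 0 = ⅑ + 0 = ⅑ ≈ 0.11111)
c*P(-4*(-1)) = (3 + √(2 + √2*√(-4*(-1))))/9 = (3 + √(2 + √2*√4))/9 = (3 + √(2 + √2*2))/9 = (3 + √(2 + 2*√2))/9 = ⅓ + √(2 + 2*√2)/9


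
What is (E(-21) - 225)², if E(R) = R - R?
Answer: 50625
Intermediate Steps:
E(R) = 0
(E(-21) - 225)² = (0 - 225)² = (-225)² = 50625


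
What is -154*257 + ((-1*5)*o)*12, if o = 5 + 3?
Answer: -40058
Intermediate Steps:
o = 8
-154*257 + ((-1*5)*o)*12 = -154*257 + (-1*5*8)*12 = -39578 - 5*8*12 = -39578 - 40*12 = -39578 - 480 = -40058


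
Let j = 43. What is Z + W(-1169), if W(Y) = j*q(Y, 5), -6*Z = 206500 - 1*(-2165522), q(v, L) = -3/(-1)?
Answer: -395208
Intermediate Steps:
q(v, L) = 3 (q(v, L) = -3*(-1) = 3)
Z = -395337 (Z = -(206500 - 1*(-2165522))/6 = -(206500 + 2165522)/6 = -⅙*2372022 = -395337)
W(Y) = 129 (W(Y) = 43*3 = 129)
Z + W(-1169) = -395337 + 129 = -395208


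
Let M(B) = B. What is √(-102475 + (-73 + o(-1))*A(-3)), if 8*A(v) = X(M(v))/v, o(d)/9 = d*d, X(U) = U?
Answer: 3*I*√11387 ≈ 320.13*I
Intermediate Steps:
o(d) = 9*d² (o(d) = 9*(d*d) = 9*d²)
A(v) = ⅛ (A(v) = (v/v)/8 = (⅛)*1 = ⅛)
√(-102475 + (-73 + o(-1))*A(-3)) = √(-102475 + (-73 + 9*(-1)²)*(⅛)) = √(-102475 + (-73 + 9*1)*(⅛)) = √(-102475 + (-73 + 9)*(⅛)) = √(-102475 - 64*⅛) = √(-102475 - 8) = √(-102483) = 3*I*√11387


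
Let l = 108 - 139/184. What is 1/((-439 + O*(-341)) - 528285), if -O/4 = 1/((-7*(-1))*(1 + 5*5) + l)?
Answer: -53221/28138969028 ≈ -1.8914e-6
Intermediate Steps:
l = 19733/184 (l = 108 - 139*1/184 = 108 - 139/184 = 19733/184 ≈ 107.24)
O = -736/53221 (O = -4/((-7*(-1))*(1 + 5*5) + 19733/184) = -4/(7*(1 + 25) + 19733/184) = -4/(7*26 + 19733/184) = -4/(182 + 19733/184) = -4/53221/184 = -4*184/53221 = -736/53221 ≈ -0.013829)
1/((-439 + O*(-341)) - 528285) = 1/((-439 - 736/53221*(-341)) - 528285) = 1/((-439 + 250976/53221) - 528285) = 1/(-23113043/53221 - 528285) = 1/(-28138969028/53221) = -53221/28138969028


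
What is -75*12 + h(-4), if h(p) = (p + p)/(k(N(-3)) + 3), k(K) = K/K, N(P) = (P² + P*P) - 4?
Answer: -902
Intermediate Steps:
N(P) = -4 + 2*P² (N(P) = (P² + P²) - 4 = 2*P² - 4 = -4 + 2*P²)
k(K) = 1
h(p) = p/2 (h(p) = (p + p)/(1 + 3) = (2*p)/4 = (2*p)*(¼) = p/2)
-75*12 + h(-4) = -75*12 + (½)*(-4) = -900 - 2 = -902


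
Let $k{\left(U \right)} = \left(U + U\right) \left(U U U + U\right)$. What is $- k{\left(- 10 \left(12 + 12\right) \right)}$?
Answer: $-6635635200$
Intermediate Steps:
$k{\left(U \right)} = 2 U \left(U + U^{3}\right)$ ($k{\left(U \right)} = 2 U \left(U^{2} U + U\right) = 2 U \left(U^{3} + U\right) = 2 U \left(U + U^{3}\right)$)
$- k{\left(- 10 \left(12 + 12\right) \right)} = - 2 \left(- 10 \left(12 + 12\right)\right)^{2} \left(1 + \left(- 10 \left(12 + 12\right)\right)^{2}\right) = - 2 \left(\left(-10\right) 24\right)^{2} \left(1 + \left(\left(-10\right) 24\right)^{2}\right) = - 2 \left(-240\right)^{2} \left(1 + \left(-240\right)^{2}\right) = - 2 \cdot 57600 \left(1 + 57600\right) = - 2 \cdot 57600 \cdot 57601 = \left(-1\right) 6635635200 = -6635635200$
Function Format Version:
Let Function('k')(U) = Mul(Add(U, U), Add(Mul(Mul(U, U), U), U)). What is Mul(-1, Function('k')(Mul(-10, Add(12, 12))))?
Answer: -6635635200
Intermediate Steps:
Function('k')(U) = Mul(2, U, Add(U, Pow(U, 3))) (Function('k')(U) = Mul(Mul(2, U), Add(Mul(Pow(U, 2), U), U)) = Mul(Mul(2, U), Add(Pow(U, 3), U)) = Mul(Mul(2, U), Add(U, Pow(U, 3))) = Mul(2, U, Add(U, Pow(U, 3))))
Mul(-1, Function('k')(Mul(-10, Add(12, 12)))) = Mul(-1, Mul(2, Pow(Mul(-10, Add(12, 12)), 2), Add(1, Pow(Mul(-10, Add(12, 12)), 2)))) = Mul(-1, Mul(2, Pow(Mul(-10, 24), 2), Add(1, Pow(Mul(-10, 24), 2)))) = Mul(-1, Mul(2, Pow(-240, 2), Add(1, Pow(-240, 2)))) = Mul(-1, Mul(2, 57600, Add(1, 57600))) = Mul(-1, Mul(2, 57600, 57601)) = Mul(-1, 6635635200) = -6635635200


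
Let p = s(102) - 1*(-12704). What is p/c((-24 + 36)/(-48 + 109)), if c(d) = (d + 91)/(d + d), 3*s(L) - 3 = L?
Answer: 305736/5563 ≈ 54.959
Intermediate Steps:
s(L) = 1 + L/3
p = 12739 (p = (1 + (⅓)*102) - 1*(-12704) = (1 + 34) + 12704 = 35 + 12704 = 12739)
c(d) = (91 + d)/(2*d) (c(d) = (91 + d)/((2*d)) = (91 + d)*(1/(2*d)) = (91 + d)/(2*d))
p/c((-24 + 36)/(-48 + 109)) = 12739/(((91 + (-24 + 36)/(-48 + 109))/(2*(((-24 + 36)/(-48 + 109)))))) = 12739/(((91 + 12/61)/(2*((12/61))))) = 12739/(((91 + 12*(1/61))/(2*((12*(1/61)))))) = 12739/(((91 + 12/61)/(2*(12/61)))) = 12739/(((½)*(61/12)*(5563/61))) = 12739/(5563/24) = 12739*(24/5563) = 305736/5563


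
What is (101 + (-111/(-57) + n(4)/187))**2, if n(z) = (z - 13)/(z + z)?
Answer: 8561505260025/807923776 ≈ 10597.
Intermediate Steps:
n(z) = (-13 + z)/(2*z) (n(z) = (-13 + z)/((2*z)) = (-13 + z)*(1/(2*z)) = (-13 + z)/(2*z))
(101 + (-111/(-57) + n(4)/187))**2 = (101 + (-111/(-57) + ((1/2)*(-13 + 4)/4)/187))**2 = (101 + (-111*(-1/57) + ((1/2)*(1/4)*(-9))*(1/187)))**2 = (101 + (37/19 - 9/8*1/187))**2 = (101 + (37/19 - 9/1496))**2 = (101 + 55181/28424)**2 = (2926005/28424)**2 = 8561505260025/807923776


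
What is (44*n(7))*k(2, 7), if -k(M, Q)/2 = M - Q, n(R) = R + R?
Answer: 6160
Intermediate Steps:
n(R) = 2*R
k(M, Q) = -2*M + 2*Q (k(M, Q) = -2*(M - Q) = -2*M + 2*Q)
(44*n(7))*k(2, 7) = (44*(2*7))*(-2*2 + 2*7) = (44*14)*(-4 + 14) = 616*10 = 6160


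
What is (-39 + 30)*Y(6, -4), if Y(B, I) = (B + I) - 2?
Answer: 0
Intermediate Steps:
Y(B, I) = -2 + B + I
(-39 + 30)*Y(6, -4) = (-39 + 30)*(-2 + 6 - 4) = -9*0 = 0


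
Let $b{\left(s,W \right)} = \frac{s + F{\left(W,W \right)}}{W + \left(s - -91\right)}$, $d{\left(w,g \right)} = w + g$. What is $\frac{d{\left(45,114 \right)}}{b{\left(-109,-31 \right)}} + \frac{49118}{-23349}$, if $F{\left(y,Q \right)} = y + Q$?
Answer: $\frac{6426403}{147877} \approx 43.458$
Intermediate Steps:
$F{\left(y,Q \right)} = Q + y$
$d{\left(w,g \right)} = g + w$
$b{\left(s,W \right)} = \frac{s + 2 W}{91 + W + s}$ ($b{\left(s,W \right)} = \frac{s + \left(W + W\right)}{W + \left(s - -91\right)} = \frac{s + 2 W}{W + \left(s + 91\right)} = \frac{s + 2 W}{W + \left(91 + s\right)} = \frac{s + 2 W}{91 + W + s}$)
$\frac{d{\left(45,114 \right)}}{b{\left(-109,-31 \right)}} + \frac{49118}{-23349} = \frac{114 + 45}{\frac{1}{91 - 31 - 109} \left(-109 + 2 \left(-31\right)\right)} + \frac{49118}{-23349} = \frac{159}{\frac{1}{-49} \left(-109 - 62\right)} + 49118 \left(- \frac{1}{23349}\right) = \frac{159}{\left(- \frac{1}{49}\right) \left(-171\right)} - \frac{49118}{23349} = \frac{159}{\frac{171}{49}} - \frac{49118}{23349} = 159 \cdot \frac{49}{171} - \frac{49118}{23349} = \frac{2597}{57} - \frac{49118}{23349} = \frac{6426403}{147877}$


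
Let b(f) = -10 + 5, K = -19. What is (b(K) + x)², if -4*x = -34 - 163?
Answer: 31329/16 ≈ 1958.1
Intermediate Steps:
x = 197/4 (x = -(-34 - 163)/4 = -¼*(-197) = 197/4 ≈ 49.250)
b(f) = -5
(b(K) + x)² = (-5 + 197/4)² = (177/4)² = 31329/16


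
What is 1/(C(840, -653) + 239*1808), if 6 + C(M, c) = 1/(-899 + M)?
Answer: 59/25494253 ≈ 2.3142e-6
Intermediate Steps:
C(M, c) = -6 + 1/(-899 + M)
1/(C(840, -653) + 239*1808) = 1/((5395 - 6*840)/(-899 + 840) + 239*1808) = 1/((5395 - 5040)/(-59) + 432112) = 1/(-1/59*355 + 432112) = 1/(-355/59 + 432112) = 1/(25494253/59) = 59/25494253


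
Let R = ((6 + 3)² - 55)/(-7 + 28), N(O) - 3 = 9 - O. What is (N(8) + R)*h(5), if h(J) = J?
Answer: 550/21 ≈ 26.190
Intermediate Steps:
N(O) = 12 - O (N(O) = 3 + (9 - O) = 12 - O)
R = 26/21 (R = (9² - 55)/21 = (81 - 55)*(1/21) = 26*(1/21) = 26/21 ≈ 1.2381)
(N(8) + R)*h(5) = ((12 - 1*8) + 26/21)*5 = ((12 - 8) + 26/21)*5 = (4 + 26/21)*5 = (110/21)*5 = 550/21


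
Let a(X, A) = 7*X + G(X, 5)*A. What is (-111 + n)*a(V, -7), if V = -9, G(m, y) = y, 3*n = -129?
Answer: 15092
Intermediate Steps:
n = -43 (n = (1/3)*(-129) = -43)
a(X, A) = 5*A + 7*X (a(X, A) = 7*X + 5*A = 5*A + 7*X)
(-111 + n)*a(V, -7) = (-111 - 43)*(5*(-7) + 7*(-9)) = -154*(-35 - 63) = -154*(-98) = 15092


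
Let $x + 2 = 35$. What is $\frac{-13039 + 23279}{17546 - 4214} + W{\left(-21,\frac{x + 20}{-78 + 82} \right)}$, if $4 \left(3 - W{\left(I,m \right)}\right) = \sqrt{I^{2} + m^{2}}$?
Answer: $\frac{12559}{3333} - \frac{\sqrt{9865}}{16} \approx -2.4396$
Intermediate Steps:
$x = 33$ ($x = -2 + 35 = 33$)
$W{\left(I,m \right)} = 3 - \frac{\sqrt{I^{2} + m^{2}}}{4}$
$\frac{-13039 + 23279}{17546 - 4214} + W{\left(-21,\frac{x + 20}{-78 + 82} \right)} = \frac{-13039 + 23279}{17546 - 4214} + \left(3 - \frac{\sqrt{\left(-21\right)^{2} + \left(\frac{33 + 20}{-78 + 82}\right)^{2}}}{4}\right) = \frac{10240}{13332} + \left(3 - \frac{\sqrt{441 + \left(\frac{53}{4}\right)^{2}}}{4}\right) = 10240 \cdot \frac{1}{13332} + \left(3 - \frac{\sqrt{441 + \left(53 \cdot \frac{1}{4}\right)^{2}}}{4}\right) = \frac{2560}{3333} + \left(3 - \frac{\sqrt{441 + \left(\frac{53}{4}\right)^{2}}}{4}\right) = \frac{2560}{3333} + \left(3 - \frac{\sqrt{441 + \frac{2809}{16}}}{4}\right) = \frac{2560}{3333} + \left(3 - \frac{\sqrt{\frac{9865}{16}}}{4}\right) = \frac{2560}{3333} + \left(3 - \frac{\frac{1}{4} \sqrt{9865}}{4}\right) = \frac{2560}{3333} + \left(3 - \frac{\sqrt{9865}}{16}\right) = \frac{12559}{3333} - \frac{\sqrt{9865}}{16}$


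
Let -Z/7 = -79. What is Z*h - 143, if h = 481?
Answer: 265850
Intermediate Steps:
Z = 553 (Z = -7*(-79) = 553)
Z*h - 143 = 553*481 - 143 = 265993 - 143 = 265850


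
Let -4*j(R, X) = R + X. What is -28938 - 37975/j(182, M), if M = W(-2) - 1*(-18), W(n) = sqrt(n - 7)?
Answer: -1127400442/40009 - 455700*I/40009 ≈ -28179.0 - 11.39*I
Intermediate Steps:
W(n) = sqrt(-7 + n)
M = 18 + 3*I (M = sqrt(-7 - 2) - 1*(-18) = sqrt(-9) + 18 = 3*I + 18 = 18 + 3*I ≈ 18.0 + 3.0*I)
j(R, X) = -R/4 - X/4 (j(R, X) = -(R + X)/4 = -R/4 - X/4)
-28938 - 37975/j(182, M) = -28938 - 37975/(-1/4*182 - (18 + 3*I)/4) = -28938 - 37975/(-91/2 + (-9/2 - 3*I/4)) = -28938 - 37975*16*(-50 + 3*I/4)/40009 = -28938 - 607600*(-50 + 3*I/4)/40009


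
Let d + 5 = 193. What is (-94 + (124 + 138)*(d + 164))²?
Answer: 8487936900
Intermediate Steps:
d = 188 (d = -5 + 193 = 188)
(-94 + (124 + 138)*(d + 164))² = (-94 + (124 + 138)*(188 + 164))² = (-94 + 262*352)² = (-94 + 92224)² = 92130² = 8487936900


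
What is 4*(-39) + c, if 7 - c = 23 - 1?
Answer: -171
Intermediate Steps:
c = -15 (c = 7 - (23 - 1) = 7 - 1*22 = 7 - 22 = -15)
4*(-39) + c = 4*(-39) - 15 = -156 - 15 = -171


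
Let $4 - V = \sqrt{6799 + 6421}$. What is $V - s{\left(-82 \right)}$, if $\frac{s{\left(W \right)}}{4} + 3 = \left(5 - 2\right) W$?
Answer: $1000 - 2 \sqrt{3305} \approx 885.02$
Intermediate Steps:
$s{\left(W \right)} = -12 + 12 W$ ($s{\left(W \right)} = -12 + 4 \left(5 - 2\right) W = -12 + 4 \cdot 3 W = -12 + 12 W$)
$V = 4 - 2 \sqrt{3305}$ ($V = 4 - \sqrt{6799 + 6421} = 4 - \sqrt{13220} = 4 - 2 \sqrt{3305} \approx -110.98$)
$V - s{\left(-82 \right)} = \left(4 - 2 \sqrt{3305}\right) - \left(-12 + 12 \left(-82\right)\right) = \left(4 - 2 \sqrt{3305}\right) - \left(-12 - 984\right) = \left(4 - 2 \sqrt{3305}\right) - -996 = \left(4 - 2 \sqrt{3305}\right) + 996 = 1000 - 2 \sqrt{3305}$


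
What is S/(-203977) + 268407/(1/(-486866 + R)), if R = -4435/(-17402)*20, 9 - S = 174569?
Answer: -231925823247881538964/1774803877 ≈ -1.3068e+11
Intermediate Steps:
S = -174560 (S = 9 - 1*174569 = 9 - 174569 = -174560)
R = 44350/8701 (R = -4435*(-1/17402)*20 = (4435/17402)*20 = 44350/8701 ≈ 5.0971)
S/(-203977) + 268407/(1/(-486866 + R)) = -174560/(-203977) + 268407/(1/(-486866 + 44350/8701)) = -174560*(-1/203977) + 268407/(1/(-4236176716/8701)) = 174560/203977 + 268407/(-8701/4236176716) = 174560/203977 + 268407*(-4236176716/8701) = 174560/203977 - 1137019483811412/8701 = -231925823247881538964/1774803877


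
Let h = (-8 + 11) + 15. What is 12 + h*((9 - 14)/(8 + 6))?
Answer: 39/7 ≈ 5.5714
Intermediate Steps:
h = 18 (h = 3 + 15 = 18)
12 + h*((9 - 14)/(8 + 6)) = 12 + 18*((9 - 14)/(8 + 6)) = 12 + 18*(-5/14) = 12 - 45/7 = 39/7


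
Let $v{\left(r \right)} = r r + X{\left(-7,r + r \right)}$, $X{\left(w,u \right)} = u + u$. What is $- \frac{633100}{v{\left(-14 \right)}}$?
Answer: $- \frac{31655}{7} \approx -4522.1$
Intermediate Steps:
$X{\left(w,u \right)} = 2 u$
$v{\left(r \right)} = r^{2} + 4 r$ ($v{\left(r \right)} = r r + 2 \left(r + r\right) = r^{2} + 2 \cdot 2 r = r^{2} + 4 r$)
$- \frac{633100}{v{\left(-14 \right)}} = - \frac{633100}{\left(-14\right) \left(4 - 14\right)} = - \frac{633100}{\left(-14\right) \left(-10\right)} = - \frac{633100}{140} = \left(-633100\right) \frac{1}{140} = - \frac{31655}{7}$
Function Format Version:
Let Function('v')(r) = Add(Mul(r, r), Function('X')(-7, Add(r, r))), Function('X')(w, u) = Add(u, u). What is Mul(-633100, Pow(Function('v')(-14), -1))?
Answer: Rational(-31655, 7) ≈ -4522.1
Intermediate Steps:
Function('X')(w, u) = Mul(2, u)
Function('v')(r) = Add(Pow(r, 2), Mul(4, r)) (Function('v')(r) = Add(Mul(r, r), Mul(2, Add(r, r))) = Add(Pow(r, 2), Mul(2, Mul(2, r))) = Add(Pow(r, 2), Mul(4, r)))
Mul(-633100, Pow(Function('v')(-14), -1)) = Mul(-633100, Pow(Mul(-14, Add(4, -14)), -1)) = Mul(-633100, Pow(Mul(-14, -10), -1)) = Mul(-633100, Pow(140, -1)) = Mul(-633100, Rational(1, 140)) = Rational(-31655, 7)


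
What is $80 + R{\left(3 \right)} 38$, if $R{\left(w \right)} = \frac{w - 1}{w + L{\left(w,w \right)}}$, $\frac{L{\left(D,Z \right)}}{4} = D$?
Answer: $\frac{1276}{15} \approx 85.067$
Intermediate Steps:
$L{\left(D,Z \right)} = 4 D$
$R{\left(w \right)} = \frac{-1 + w}{5 w}$ ($R{\left(w \right)} = \frac{w - 1}{w + 4 w} = \frac{-1 + w}{5 w}$)
$80 + R{\left(3 \right)} 38 = 80 + \frac{-1 + 3}{5 \cdot 3} \cdot 38 = 80 + \frac{1}{5} \cdot \frac{1}{3} \cdot 2 \cdot 38 = 80 + \frac{2}{15} \cdot 38 = 80 + \frac{76}{15} = \frac{1276}{15}$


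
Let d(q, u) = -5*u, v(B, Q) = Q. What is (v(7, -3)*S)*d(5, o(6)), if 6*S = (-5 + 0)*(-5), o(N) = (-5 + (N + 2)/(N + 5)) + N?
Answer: 2375/22 ≈ 107.95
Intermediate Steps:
o(N) = -5 + N + (2 + N)/(5 + N) (o(N) = (-5 + (2 + N)/(5 + N)) + N = -5 + N + (2 + N)/(5 + N))
S = 25/6 (S = ((-5 + 0)*(-5))/6 = (-5*(-5))/6 = (⅙)*25 = 25/6 ≈ 4.1667)
(v(7, -3)*S)*d(5, o(6)) = (-3*25/6)*(-5*(-23 + 6 + 6²)/(5 + 6)) = -(-125)*(-23 + 6 + 36)/11/2 = -(-125)*(1/11)*19/2 = -(-125)*19/(2*11) = -25/2*(-95/11) = 2375/22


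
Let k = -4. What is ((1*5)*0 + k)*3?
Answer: -12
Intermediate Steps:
((1*5)*0 + k)*3 = ((1*5)*0 - 4)*3 = (5*0 - 4)*3 = (0 - 4)*3 = -4*3 = -12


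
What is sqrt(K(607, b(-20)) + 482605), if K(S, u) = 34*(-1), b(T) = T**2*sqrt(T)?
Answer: 3*sqrt(53619) ≈ 694.67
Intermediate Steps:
b(T) = T**(5/2)
K(S, u) = -34
sqrt(K(607, b(-20)) + 482605) = sqrt(-34 + 482605) = sqrt(482571) = 3*sqrt(53619)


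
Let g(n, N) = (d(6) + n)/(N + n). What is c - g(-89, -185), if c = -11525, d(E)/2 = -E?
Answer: -3157951/274 ≈ -11525.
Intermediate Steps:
d(E) = -2*E (d(E) = 2*(-E) = -2*E)
g(n, N) = (-12 + n)/(N + n) (g(n, N) = (-2*6 + n)/(N + n) = (-12 + n)/(N + n))
c - g(-89, -185) = -11525 - (-12 - 89)/(-185 - 89) = -11525 - (-101)/(-274) = -11525 - (-1)*(-101)/274 = -11525 - 1*101/274 = -11525 - 101/274 = -3157951/274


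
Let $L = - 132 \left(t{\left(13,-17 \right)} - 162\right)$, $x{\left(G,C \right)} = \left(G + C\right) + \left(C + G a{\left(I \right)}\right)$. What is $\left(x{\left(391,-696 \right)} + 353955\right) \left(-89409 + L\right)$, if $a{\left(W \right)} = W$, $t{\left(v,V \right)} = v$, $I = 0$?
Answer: $-24615364914$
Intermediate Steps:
$x{\left(G,C \right)} = G + 2 C$ ($x{\left(G,C \right)} = \left(G + C\right) + \left(C + G 0\right) = \left(C + G\right) + \left(C + 0\right) = \left(C + G\right) + C = G + 2 C$)
$L = 19668$ ($L = - 132 \left(13 - 162\right) = \left(-132\right) \left(-149\right) = 19668$)
$\left(x{\left(391,-696 \right)} + 353955\right) \left(-89409 + L\right) = \left(\left(391 + 2 \left(-696\right)\right) + 353955\right) \left(-89409 + 19668\right) = \left(\left(391 - 1392\right) + 353955\right) \left(-69741\right) = \left(-1001 + 353955\right) \left(-69741\right) = 352954 \left(-69741\right) = -24615364914$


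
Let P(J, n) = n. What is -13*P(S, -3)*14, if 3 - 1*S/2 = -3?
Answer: 546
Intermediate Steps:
S = 12 (S = 6 - 2*(-3) = 6 + 6 = 12)
-13*P(S, -3)*14 = -13*(-3)*14 = 39*14 = 546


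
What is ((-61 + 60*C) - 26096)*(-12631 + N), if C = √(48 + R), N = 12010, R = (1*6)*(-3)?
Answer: 16243497 - 37260*√30 ≈ 1.6039e+7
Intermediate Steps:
R = -18 (R = 6*(-3) = -18)
C = √30 (C = √(48 - 18) = √30 ≈ 5.4772)
((-61 + 60*C) - 26096)*(-12631 + N) = ((-61 + 60*√30) - 26096)*(-12631 + 12010) = (-26157 + 60*√30)*(-621) = 16243497 - 37260*√30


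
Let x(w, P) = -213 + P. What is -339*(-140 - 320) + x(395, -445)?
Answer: 155282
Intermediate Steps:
-339*(-140 - 320) + x(395, -445) = -339*(-140 - 320) + (-213 - 445) = -339*(-460) - 658 = 155940 - 658 = 155282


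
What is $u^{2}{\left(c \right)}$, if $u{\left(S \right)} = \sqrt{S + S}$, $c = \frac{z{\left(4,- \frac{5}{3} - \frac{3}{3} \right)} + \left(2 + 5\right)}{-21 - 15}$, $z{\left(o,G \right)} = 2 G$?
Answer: $- \frac{5}{54} \approx -0.092593$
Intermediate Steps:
$c = - \frac{5}{108}$ ($c = \frac{2 \left(- \frac{5}{3} - \frac{3}{3}\right) + \left(2 + 5\right)}{-21 - 15} = \frac{2 \left(\left(-5\right) \frac{1}{3} - 1\right) + 7}{-36} = \left(2 \left(- \frac{5}{3} - 1\right) + 7\right) \left(- \frac{1}{36}\right) = \left(2 \left(- \frac{8}{3}\right) + 7\right) \left(- \frac{1}{36}\right) = \left(- \frac{16}{3} + 7\right) \left(- \frac{1}{36}\right) = \frac{5}{3} \left(- \frac{1}{36}\right) = - \frac{5}{108} \approx -0.046296$)
$u{\left(S \right)} = \sqrt{2} \sqrt{S}$ ($u{\left(S \right)} = \sqrt{2 S} = \sqrt{2} \sqrt{S}$)
$u^{2}{\left(c \right)} = \left(\sqrt{2} \sqrt{- \frac{5}{108}}\right)^{2} = \left(\sqrt{2} \frac{i \sqrt{15}}{18}\right)^{2} = \left(\frac{i \sqrt{30}}{18}\right)^{2} = - \frac{5}{54}$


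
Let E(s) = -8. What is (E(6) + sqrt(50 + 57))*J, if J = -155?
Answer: 1240 - 155*sqrt(107) ≈ -363.33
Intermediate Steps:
(E(6) + sqrt(50 + 57))*J = (-8 + sqrt(50 + 57))*(-155) = (-8 + sqrt(107))*(-155) = 1240 - 155*sqrt(107)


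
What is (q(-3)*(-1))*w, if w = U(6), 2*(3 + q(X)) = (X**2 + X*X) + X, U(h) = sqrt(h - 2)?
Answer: -9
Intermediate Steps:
U(h) = sqrt(-2 + h)
q(X) = -3 + X**2 + X/2 (q(X) = -3 + ((X**2 + X*X) + X)/2 = -3 + ((X**2 + X**2) + X)/2 = -3 + (2*X**2 + X)/2 = -3 + (X + 2*X**2)/2 = -3 + (X**2 + X/2) = -3 + X**2 + X/2)
w = 2 (w = sqrt(-2 + 6) = sqrt(4) = 2)
(q(-3)*(-1))*w = ((-3 + (-3)**2 + (1/2)*(-3))*(-1))*2 = ((-3 + 9 - 3/2)*(-1))*2 = ((9/2)*(-1))*2 = -9/2*2 = -9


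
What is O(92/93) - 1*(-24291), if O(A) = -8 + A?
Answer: 2258411/93 ≈ 24284.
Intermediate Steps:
O(92/93) - 1*(-24291) = (-8 + 92/93) - 1*(-24291) = (-8 + 92*(1/93)) + 24291 = (-8 + 92/93) + 24291 = -652/93 + 24291 = 2258411/93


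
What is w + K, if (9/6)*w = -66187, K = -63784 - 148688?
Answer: -769790/3 ≈ -2.5660e+5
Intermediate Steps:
K = -212472
w = -132374/3 (w = (⅔)*(-66187) = -132374/3 ≈ -44125.)
w + K = -132374/3 - 212472 = -769790/3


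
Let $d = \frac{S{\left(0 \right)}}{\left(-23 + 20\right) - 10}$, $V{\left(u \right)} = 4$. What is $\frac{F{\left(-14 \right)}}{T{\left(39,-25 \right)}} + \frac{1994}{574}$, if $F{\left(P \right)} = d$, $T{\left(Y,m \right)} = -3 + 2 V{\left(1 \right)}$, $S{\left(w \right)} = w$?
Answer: $\frac{997}{287} \approx 3.4739$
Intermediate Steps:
$d = 0$ ($d = \frac{0}{\left(-23 + 20\right) - 10} = \frac{0}{-3 - 10} = \frac{0}{-13} = 0 \left(- \frac{1}{13}\right) = 0$)
$T{\left(Y,m \right)} = 5$ ($T{\left(Y,m \right)} = -3 + 2 \cdot 4 = -3 + 8 = 5$)
$F{\left(P \right)} = 0$
$\frac{F{\left(-14 \right)}}{T{\left(39,-25 \right)}} + \frac{1994}{574} = \frac{0}{5} + \frac{1994}{574} = 0 \cdot \frac{1}{5} + 1994 \cdot \frac{1}{574} = 0 + \frac{997}{287} = \frac{997}{287}$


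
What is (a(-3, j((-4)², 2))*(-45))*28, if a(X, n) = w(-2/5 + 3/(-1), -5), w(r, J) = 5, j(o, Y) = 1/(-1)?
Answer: -6300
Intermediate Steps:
j(o, Y) = -1
a(X, n) = 5
(a(-3, j((-4)², 2))*(-45))*28 = (5*(-45))*28 = -225*28 = -6300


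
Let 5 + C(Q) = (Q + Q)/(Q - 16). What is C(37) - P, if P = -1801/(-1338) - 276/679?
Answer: -731571/302834 ≈ -2.4157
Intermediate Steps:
P = 853591/908502 (P = -1801*(-1/1338) - 276*1/679 = 1801/1338 - 276/679 = 853591/908502 ≈ 0.93956)
C(Q) = -5 + 2*Q/(-16 + Q) (C(Q) = -5 + (Q + Q)/(Q - 16) = -5 + (2*Q)/(-16 + Q) = -5 + 2*Q/(-16 + Q))
C(37) - P = (80 - 3*37)/(-16 + 37) - 1*853591/908502 = (80 - 111)/21 - 853591/908502 = (1/21)*(-31) - 853591/908502 = -31/21 - 853591/908502 = -731571/302834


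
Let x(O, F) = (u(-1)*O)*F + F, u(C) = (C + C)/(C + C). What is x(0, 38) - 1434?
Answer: -1396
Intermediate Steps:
u(C) = 1 (u(C) = (2*C)/((2*C)) = (2*C)*(1/(2*C)) = 1)
x(O, F) = F + F*O (x(O, F) = (1*O)*F + F = O*F + F = F*O + F = F + F*O)
x(0, 38) - 1434 = 38*(1 + 0) - 1434 = 38*1 - 1434 = 38 - 1434 = -1396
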